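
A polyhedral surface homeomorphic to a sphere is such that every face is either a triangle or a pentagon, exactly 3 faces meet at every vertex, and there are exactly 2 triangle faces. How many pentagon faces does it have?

6

Let x be the number of pentagons; then F = 2 + x.
Edge–face incidences: 2E = 3·2 + 5·x = 6 + 5x.
Every vertex has degree 3, so 3V = 2E.
Euler: V − E + F = 2 ⇒ (2E)/3 − E + (2 + x) = 2.
Multiply by 6: 2·(2E) − 3·(2E) + 6·(2 + x) = 12, i.e. 12 + 6x − (6 + 5x) = 12.
Collecting terms: x + 6 = 12, so x = 6.
Then 2E = 6 + 5·6 = 36, so E = 18, V = 2E/3 = 12, F = 2 + 6 = 8.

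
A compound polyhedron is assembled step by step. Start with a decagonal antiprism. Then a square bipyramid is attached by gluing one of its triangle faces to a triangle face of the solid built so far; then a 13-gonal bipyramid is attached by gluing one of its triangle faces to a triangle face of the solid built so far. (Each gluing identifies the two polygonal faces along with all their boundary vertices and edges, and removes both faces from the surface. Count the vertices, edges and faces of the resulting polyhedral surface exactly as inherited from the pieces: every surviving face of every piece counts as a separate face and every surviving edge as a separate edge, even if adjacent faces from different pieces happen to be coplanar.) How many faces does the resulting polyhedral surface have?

52

A decagonal antiprism: V=20, E=40, F=22.
Attach a square bipyramid (V=6, E=12, F=8) along a 3-gon: merge 3 vertices and 3 edges, delete both glued faces → V=23, E=49, F=28.
Attach a 13-gonal bipyramid (V=15, E=39, F=26) along a 3-gon: merge 3 vertices and 3 edges, delete both glued faces → V=35, E=85, F=52.
Check: V − E + F = 35 − 85 + 52 = 2.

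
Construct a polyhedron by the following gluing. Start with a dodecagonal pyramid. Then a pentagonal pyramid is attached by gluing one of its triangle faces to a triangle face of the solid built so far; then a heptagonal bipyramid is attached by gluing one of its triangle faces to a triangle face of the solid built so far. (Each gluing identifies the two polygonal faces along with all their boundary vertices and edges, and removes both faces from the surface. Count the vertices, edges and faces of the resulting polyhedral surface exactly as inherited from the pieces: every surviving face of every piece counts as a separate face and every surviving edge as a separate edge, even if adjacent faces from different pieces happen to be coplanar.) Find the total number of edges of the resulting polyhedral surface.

49

A dodecagonal pyramid: V=13, E=24, F=13.
Attach a pentagonal pyramid (V=6, E=10, F=6) along a 3-gon: merge 3 vertices and 3 edges, delete both glued faces → V=16, E=31, F=17.
Attach a heptagonal bipyramid (V=9, E=21, F=14) along a 3-gon: merge 3 vertices and 3 edges, delete both glued faces → V=22, E=49, F=29.
Check: V − E + F = 22 − 49 + 29 = 2.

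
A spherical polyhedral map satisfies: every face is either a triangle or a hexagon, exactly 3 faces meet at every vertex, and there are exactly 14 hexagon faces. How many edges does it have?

48

Let x be the number of triangles; then F = 14 + x.
Edge–face incidences: 2E = 6·14 + 3·x = 84 + 3x.
Every vertex has degree 3, so 3V = 2E.
Euler: V − E + F = 2 ⇒ (2E)/3 − E + (14 + x) = 2.
Multiply by 6: 2·(2E) − 3·(2E) + 6·(14 + x) = 12, i.e. 84 + 6x − (84 + 3x) = 12.
Collecting terms: 3x = 12, so x = 4.
Then 2E = 84 + 3·4 = 96, so E = 48, V = 2E/3 = 32, F = 14 + 4 = 18.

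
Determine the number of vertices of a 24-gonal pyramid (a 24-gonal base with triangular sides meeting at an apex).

25

A pyramid on an n-gon base has one n-gon and n triangles: V = 24 + 1 = 25, E = 2·24 = 48, F = 24 + 1 = 25.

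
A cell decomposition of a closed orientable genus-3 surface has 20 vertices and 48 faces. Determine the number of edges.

72

For a closed orientable surface of genus 3, χ = 2 − 2·3 = -4.
E = V + F − (-4) = 20 + 48 − (-4) = 72.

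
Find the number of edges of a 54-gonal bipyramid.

A bipyramid over an n-gon has 2n triangular faces and n + 2 vertices: V = 54 + 2 = 56, E = 3·54 = 162, F = 2·54 = 108.

162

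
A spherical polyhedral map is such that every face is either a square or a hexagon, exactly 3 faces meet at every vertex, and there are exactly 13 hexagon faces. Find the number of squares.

Let x be the number of squares; then F = 13 + x.
Edge–face incidences: 2E = 6·13 + 4·x = 78 + 4x.
Every vertex has degree 3, so 3V = 2E.
Euler: V − E + F = 2 ⇒ (2E)/3 − E + (13 + x) = 2.
Multiply by 6: 2·(2E) − 3·(2E) + 6·(13 + x) = 12, i.e. 78 + 6x − (78 + 4x) = 12.
Collecting terms: 2x = 12, so x = 6.
Then 2E = 78 + 4·6 = 102, so E = 51, V = 2E/3 = 34, F = 13 + 6 = 19.

6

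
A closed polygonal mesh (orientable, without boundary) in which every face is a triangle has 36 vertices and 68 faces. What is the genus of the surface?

0

Every face is a triangle, so 2E = 3·68 = 204, giving E = 102.
χ = V − E + F = 36 − 102 + 68 = 2.
For a closed orientable surface χ = 2 − 2g, so g = (2 − (2))/2 = 0.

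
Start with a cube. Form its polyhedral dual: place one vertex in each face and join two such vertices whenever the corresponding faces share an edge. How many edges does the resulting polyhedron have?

The base solid has V = 8, E = 12, F = 6.
The dual swaps V and F and preserves E: V′ = F = 6, E′ = E = 12, F′ = V = 8.

12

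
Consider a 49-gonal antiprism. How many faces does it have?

100

An antiprism on an n-gon has two n-gon caps and 2n triangles: V = 2·49 = 98, E = 4·49 = 196, F = 2·49 + 2 = 100.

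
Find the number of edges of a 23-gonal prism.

A prism on an n-gon has two n-gon bases and n rectangular sides: V = 2·23 = 46, E = 3·23 = 69, F = 23 + 2 = 25.

69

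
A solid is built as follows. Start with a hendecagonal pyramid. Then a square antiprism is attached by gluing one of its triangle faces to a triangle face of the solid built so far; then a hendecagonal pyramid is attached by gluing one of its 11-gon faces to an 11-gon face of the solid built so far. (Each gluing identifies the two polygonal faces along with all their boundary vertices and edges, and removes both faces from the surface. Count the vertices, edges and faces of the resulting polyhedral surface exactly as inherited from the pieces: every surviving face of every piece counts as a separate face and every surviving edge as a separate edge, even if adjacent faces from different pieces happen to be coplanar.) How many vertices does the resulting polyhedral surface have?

A hendecagonal pyramid: V=12, E=22, F=12.
Attach a square antiprism (V=8, E=16, F=10) along a 3-gon: merge 3 vertices and 3 edges, delete both glued faces → V=17, E=35, F=20.
Attach a hendecagonal pyramid (V=12, E=22, F=12) along an 11-gon: merge 11 vertices and 11 edges, delete both glued faces → V=18, E=46, F=30.
Check: V − E + F = 18 − 46 + 30 = 2.

18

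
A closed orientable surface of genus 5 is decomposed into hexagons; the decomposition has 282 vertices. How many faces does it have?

χ = 2 − 2·5 = -8, and every face is a hexagon so 6F = 2E.
V − E + F = -8 with E = 6F/2 gives 282 − (6/2 − 1)·F = -8, so F = 145 and E = 435.

145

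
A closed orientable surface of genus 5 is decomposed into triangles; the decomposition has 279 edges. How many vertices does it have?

χ = 2 − 2·5 = -8, and every face is a triangle so 3F = 2E.
F = 2E/3 = 186. Then V = -8 + E − F = -8 + 279 − 186 = 85.

85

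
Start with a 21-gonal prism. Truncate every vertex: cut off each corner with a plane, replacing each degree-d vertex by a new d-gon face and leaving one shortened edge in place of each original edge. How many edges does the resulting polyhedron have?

The base solid has V = 42, E = 63, F = 23.
Truncation replaces each original edge-end by a new vertex, so V′ = 2E = 126.
Each original edge survives, and each old vertex of degree d contributes d new edges; summing degrees gives Σd = 2E, so E′ = E + 2E = 3E = 189.
Each original face survives and each original vertex becomes one new face: F′ = F + V = 65.

189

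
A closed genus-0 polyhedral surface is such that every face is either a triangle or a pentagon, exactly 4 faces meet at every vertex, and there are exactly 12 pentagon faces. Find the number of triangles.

Let x be the number of triangles; then F = 12 + x.
Edge–face incidences: 2E = 5·12 + 3·x = 60 + 3x.
Every vertex has degree 4, so 4V = 2E.
Euler: V − E + F = 2 ⇒ (2E)/4 − E + (12 + x) = 2.
Multiply by 8: 2·(2E) − 4·(2E) + 8·(12 + x) = 16, i.e. 96 + 8x − 2·(60 + 3x) = 16.
Collecting terms: 2x − 24 = 16, so 2x = 40, so x = 20.
Then 2E = 60 + 3·20 = 120, so E = 60, V = 2E/4 = 30, F = 12 + 20 = 32.

20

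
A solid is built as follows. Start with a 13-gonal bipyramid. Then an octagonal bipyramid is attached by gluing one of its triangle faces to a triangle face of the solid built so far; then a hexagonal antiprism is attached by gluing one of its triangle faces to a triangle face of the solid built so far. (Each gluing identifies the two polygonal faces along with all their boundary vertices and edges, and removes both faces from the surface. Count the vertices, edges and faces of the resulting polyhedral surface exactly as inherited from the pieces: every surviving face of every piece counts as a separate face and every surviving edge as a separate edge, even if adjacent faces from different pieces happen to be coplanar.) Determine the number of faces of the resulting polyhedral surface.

52

A 13-gonal bipyramid: V=15, E=39, F=26.
Attach an octagonal bipyramid (V=10, E=24, F=16) along a 3-gon: merge 3 vertices and 3 edges, delete both glued faces → V=22, E=60, F=40.
Attach a hexagonal antiprism (V=12, E=24, F=14) along a 3-gon: merge 3 vertices and 3 edges, delete both glued faces → V=31, E=81, F=52.
Check: V − E + F = 31 − 81 + 52 = 2.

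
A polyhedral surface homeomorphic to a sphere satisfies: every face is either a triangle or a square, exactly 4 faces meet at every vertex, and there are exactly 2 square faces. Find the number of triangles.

8

Let x be the number of triangles; then F = 2 + x.
Edge–face incidences: 2E = 4·2 + 3·x = 8 + 3x.
Every vertex has degree 4, so 4V = 2E.
Euler: V − E + F = 2 ⇒ (2E)/4 − E + (2 + x) = 2.
Multiply by 8: 2·(2E) − 4·(2E) + 8·(2 + x) = 16, i.e. 16 + 8x − 2·(8 + 3x) = 16.
Collecting terms: 2x = 16, so x = 8.
Then 2E = 8 + 3·8 = 32, so E = 16, V = 2E/4 = 8, F = 2 + 8 = 10.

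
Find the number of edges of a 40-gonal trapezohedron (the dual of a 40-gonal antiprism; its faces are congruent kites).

The n-trapezohedron (dual of the n-antiprism) has V = 2·40 + 2 = 82, E = 4·40 = 160, F = 2·40 = 80.
Check: V − E + F = 82 − 160 + 80 = 2.

160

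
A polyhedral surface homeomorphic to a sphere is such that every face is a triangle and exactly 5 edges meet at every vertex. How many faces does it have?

Each face has 3 edges and each edge borders two faces, so 2E = 3F.
Each vertex has degree 5, so 5V = 2E and hence V = 3F/5.
Euler: V − E + F = 2 ⇒ (3F/5) − (3F/2) + F = 2.
Multiply by 10: (6 − 15 + 10)F = 20, i.e. 1F = 20.
So F = 20, E = 3·20/2 = 30, V = 3·20/5 = 12.

20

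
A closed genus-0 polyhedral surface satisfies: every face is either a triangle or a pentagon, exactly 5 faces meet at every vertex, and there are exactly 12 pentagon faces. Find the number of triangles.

80

Let x be the number of triangles; then F = 12 + x.
Edge–face incidences: 2E = 5·12 + 3·x = 60 + 3x.
Every vertex has degree 5, so 5V = 2E.
Euler: V − E + F = 2 ⇒ (2E)/5 − E + (12 + x) = 2.
Multiply by 10: 2·(2E) − 5·(2E) + 10·(12 + x) = 20, i.e. 120 + 10x − 3·(60 + 3x) = 20.
Collecting terms: x − 60 = 20, so x = 80.
Then 2E = 60 + 3·80 = 300, so E = 150, V = 2E/5 = 60, F = 12 + 80 = 92.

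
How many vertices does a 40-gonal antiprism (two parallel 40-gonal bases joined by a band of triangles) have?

80

An antiprism on an n-gon has two n-gon caps and 2n triangles: V = 2·40 = 80, E = 4·40 = 160, F = 2·40 + 2 = 82.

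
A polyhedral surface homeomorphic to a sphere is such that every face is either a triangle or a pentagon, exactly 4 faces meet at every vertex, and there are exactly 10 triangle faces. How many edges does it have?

Let x be the number of pentagons; then F = 10 + x.
Edge–face incidences: 2E = 3·10 + 5·x = 30 + 5x.
Every vertex has degree 4, so 4V = 2E.
Euler: V − E + F = 2 ⇒ (2E)/4 − E + (10 + x) = 2.
Multiply by 8: 2·(2E) − 4·(2E) + 8·(10 + x) = 16, i.e. 80 + 8x − 2·(30 + 5x) = 16.
Collecting terms: −2x + 20 = 16, so −2x = −4, so x = 2.
Then 2E = 30 + 5·2 = 40, so E = 20, V = 2E/4 = 10, F = 10 + 2 = 12.

20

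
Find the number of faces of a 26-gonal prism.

28

A prism on an n-gon has two n-gon bases and n rectangular sides: V = 2·26 = 52, E = 3·26 = 78, F = 26 + 2 = 28.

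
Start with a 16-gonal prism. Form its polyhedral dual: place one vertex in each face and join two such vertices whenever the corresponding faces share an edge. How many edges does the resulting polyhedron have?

The base solid has V = 32, E = 48, F = 18.
The dual swaps V and F and preserves E: V′ = F = 18, E′ = E = 48, F′ = V = 32.

48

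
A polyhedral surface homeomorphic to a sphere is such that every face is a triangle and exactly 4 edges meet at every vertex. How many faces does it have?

Each face has 3 edges and each edge borders two faces, so 2E = 3F.
Each vertex has degree 4, so 4V = 2E and hence V = 3F/4.
Euler: V − E + F = 2 ⇒ (3F/4) − (3F/2) + F = 2.
Multiply by 8: (6 − 12 + 8)F = 16, i.e. 2F = 16.
So F = 8, E = 3·8/2 = 12, V = 3·8/4 = 6.

8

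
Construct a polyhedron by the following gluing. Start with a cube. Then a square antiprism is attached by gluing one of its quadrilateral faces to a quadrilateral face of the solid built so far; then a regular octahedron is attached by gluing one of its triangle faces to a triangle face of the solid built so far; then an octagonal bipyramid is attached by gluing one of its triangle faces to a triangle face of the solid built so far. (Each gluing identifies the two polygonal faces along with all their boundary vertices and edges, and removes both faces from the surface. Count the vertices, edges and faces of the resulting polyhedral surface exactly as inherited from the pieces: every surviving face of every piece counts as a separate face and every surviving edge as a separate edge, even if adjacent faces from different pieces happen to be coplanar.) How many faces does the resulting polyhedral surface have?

A cube: V=8, E=12, F=6.
Attach a square antiprism (V=8, E=16, F=10) along a 4-gon: merge 4 vertices and 4 edges, delete both glued faces → V=12, E=24, F=14.
Attach a regular octahedron (V=6, E=12, F=8) along a 3-gon: merge 3 vertices and 3 edges, delete both glued faces → V=15, E=33, F=20.
Attach an octagonal bipyramid (V=10, E=24, F=16) along a 3-gon: merge 3 vertices and 3 edges, delete both glued faces → V=22, E=54, F=34.
Check: V − E + F = 22 − 54 + 34 = 2.

34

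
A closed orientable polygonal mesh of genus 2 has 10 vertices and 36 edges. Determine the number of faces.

24

For a closed orientable surface of genus 2, χ = 2 − 2·2 = -2.
F = -2 − V + E = -2 − 10 + 36 = 24.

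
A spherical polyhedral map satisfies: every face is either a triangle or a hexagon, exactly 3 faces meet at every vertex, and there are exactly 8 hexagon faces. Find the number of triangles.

4

Let x be the number of triangles; then F = 8 + x.
Edge–face incidences: 2E = 6·8 + 3·x = 48 + 3x.
Every vertex has degree 3, so 3V = 2E.
Euler: V − E + F = 2 ⇒ (2E)/3 − E + (8 + x) = 2.
Multiply by 6: 2·(2E) − 3·(2E) + 6·(8 + x) = 12, i.e. 48 + 6x − (48 + 3x) = 12.
Collecting terms: 3x = 12, so x = 4.
Then 2E = 48 + 3·4 = 60, so E = 30, V = 2E/3 = 20, F = 8 + 4 = 12.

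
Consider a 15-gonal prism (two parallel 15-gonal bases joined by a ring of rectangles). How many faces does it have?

17

A prism on an n-gon has two n-gon bases and n rectangular sides: V = 2·15 = 30, E = 3·15 = 45, F = 15 + 2 = 17.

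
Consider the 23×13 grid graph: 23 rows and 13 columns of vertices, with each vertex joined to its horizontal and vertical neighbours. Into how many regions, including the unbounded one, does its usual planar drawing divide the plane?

The grid has V = 23·13 = 299 vertices and E = 23·12 + 13·22 = 562 edges.
F = 2 − V + E = 2 − 299 + 562 = 265.

265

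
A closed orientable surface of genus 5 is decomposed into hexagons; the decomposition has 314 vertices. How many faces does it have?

161

χ = 2 − 2·5 = -8, and every face is a hexagon so 6F = 2E.
V − E + F = -8 with E = 6F/2 gives 314 − (6/2 − 1)·F = -8, so F = 161 and E = 483.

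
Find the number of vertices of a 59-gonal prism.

A prism on an n-gon has two n-gon bases and n rectangular sides: V = 2·59 = 118, E = 3·59 = 177, F = 59 + 2 = 61.

118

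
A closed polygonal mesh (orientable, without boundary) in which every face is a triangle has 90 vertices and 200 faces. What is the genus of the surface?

Every face is a triangle, so 2E = 3·200 = 600, giving E = 300.
χ = V − E + F = 90 − 300 + 200 = -10.
For a closed orientable surface χ = 2 − 2g, so g = (2 − (-10))/2 = 6.

6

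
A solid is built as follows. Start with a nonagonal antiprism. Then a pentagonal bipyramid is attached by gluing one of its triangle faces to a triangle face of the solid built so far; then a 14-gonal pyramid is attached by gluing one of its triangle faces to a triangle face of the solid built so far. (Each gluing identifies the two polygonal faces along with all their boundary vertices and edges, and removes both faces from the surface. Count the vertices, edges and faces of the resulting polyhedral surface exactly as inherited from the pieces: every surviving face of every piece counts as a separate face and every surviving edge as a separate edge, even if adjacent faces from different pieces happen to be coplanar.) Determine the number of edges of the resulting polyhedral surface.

A nonagonal antiprism: V=18, E=36, F=20.
Attach a pentagonal bipyramid (V=7, E=15, F=10) along a 3-gon: merge 3 vertices and 3 edges, delete both glued faces → V=22, E=48, F=28.
Attach a 14-gonal pyramid (V=15, E=28, F=15) along a 3-gon: merge 3 vertices and 3 edges, delete both glued faces → V=34, E=73, F=41.
Check: V − E + F = 34 − 73 + 41 = 2.

73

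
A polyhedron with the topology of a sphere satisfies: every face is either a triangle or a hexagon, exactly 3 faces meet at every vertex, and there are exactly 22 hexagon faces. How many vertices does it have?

Let x be the number of triangles; then F = 22 + x.
Edge–face incidences: 2E = 6·22 + 3·x = 132 + 3x.
Every vertex has degree 3, so 3V = 2E.
Euler: V − E + F = 2 ⇒ (2E)/3 − E + (22 + x) = 2.
Multiply by 6: 2·(2E) − 3·(2E) + 6·(22 + x) = 12, i.e. 132 + 6x − (132 + 3x) = 12.
Collecting terms: 3x = 12, so x = 4.
Then 2E = 132 + 3·4 = 144, so E = 72, V = 2E/3 = 48, F = 22 + 4 = 26.

48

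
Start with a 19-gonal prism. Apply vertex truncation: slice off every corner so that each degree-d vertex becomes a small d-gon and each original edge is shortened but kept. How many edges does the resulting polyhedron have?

The base solid has V = 38, E = 57, F = 21.
Truncation replaces each original edge-end by a new vertex, so V′ = 2E = 114.
Each original edge survives, and each old vertex of degree d contributes d new edges; summing degrees gives Σd = 2E, so E′ = E + 2E = 3E = 171.
Each original face survives and each original vertex becomes one new face: F′ = F + V = 59.

171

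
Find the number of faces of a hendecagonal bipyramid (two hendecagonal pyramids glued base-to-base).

22

A bipyramid over an n-gon has 2n triangular faces and n + 2 vertices: V = 11 + 2 = 13, E = 3·11 = 33, F = 2·11 = 22.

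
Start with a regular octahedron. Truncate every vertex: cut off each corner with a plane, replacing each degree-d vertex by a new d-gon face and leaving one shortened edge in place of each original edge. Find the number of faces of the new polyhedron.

The base solid has V = 6, E = 12, F = 8.
Truncation replaces each original edge-end by a new vertex, so V′ = 2E = 24.
Each original edge survives, and each old vertex of degree d contributes d new edges; summing degrees gives Σd = 2E, so E′ = E + 2E = 3E = 36.
Each original face survives and each original vertex becomes one new face: F′ = F + V = 14.

14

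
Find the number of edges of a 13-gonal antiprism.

52

An antiprism on an n-gon has two n-gon caps and 2n triangles: V = 2·13 = 26, E = 4·13 = 52, F = 2·13 + 2 = 28.
Check: V − E + F = 26 − 52 + 28 = 2.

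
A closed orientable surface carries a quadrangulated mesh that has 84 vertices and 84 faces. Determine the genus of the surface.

Every face is a square, so 2E = 4·84 = 336, giving E = 168.
χ = V − E + F = 84 − 168 + 84 = 0.
For a closed orientable surface χ = 2 − 2g, so g = (2 − (0))/2 = 1.

1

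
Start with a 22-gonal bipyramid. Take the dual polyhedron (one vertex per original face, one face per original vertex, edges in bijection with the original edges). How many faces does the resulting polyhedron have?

The base solid has V = 24, E = 66, F = 44.
The dual swaps V and F and preserves E: V′ = F = 44, E′ = E = 66, F′ = V = 24.

24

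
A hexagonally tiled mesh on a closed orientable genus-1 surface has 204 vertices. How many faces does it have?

χ = 2 − 2·1 = 0, and every face is a hexagon so 6F = 2E.
V − E + F = 0 with E = 6F/2 gives 204 − (6/2 − 1)·F = 0, so F = 102 and E = 306.

102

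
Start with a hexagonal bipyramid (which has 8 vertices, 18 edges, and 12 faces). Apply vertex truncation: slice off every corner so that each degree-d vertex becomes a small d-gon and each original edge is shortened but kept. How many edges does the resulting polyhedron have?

Truncation replaces each original edge-end by a new vertex, so V′ = 2E = 36.
Each original edge survives, and each old vertex of degree d contributes d new edges; summing degrees gives Σd = 2E, so E′ = E + 2E = 3E = 54.
Each original face survives and each original vertex becomes one new face: F′ = F + V = 20.

54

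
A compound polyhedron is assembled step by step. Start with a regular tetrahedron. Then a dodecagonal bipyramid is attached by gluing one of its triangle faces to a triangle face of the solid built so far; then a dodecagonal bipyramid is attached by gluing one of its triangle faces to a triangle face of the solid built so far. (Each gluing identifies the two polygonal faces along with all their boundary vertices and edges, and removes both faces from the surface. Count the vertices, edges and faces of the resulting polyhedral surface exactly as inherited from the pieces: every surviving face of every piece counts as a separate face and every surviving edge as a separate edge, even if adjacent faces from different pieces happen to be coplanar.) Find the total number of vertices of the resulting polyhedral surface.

26

A regular tetrahedron: V=4, E=6, F=4.
Attach a dodecagonal bipyramid (V=14, E=36, F=24) along a 3-gon: merge 3 vertices and 3 edges, delete both glued faces → V=15, E=39, F=26.
Attach a dodecagonal bipyramid (V=14, E=36, F=24) along a 3-gon: merge 3 vertices and 3 edges, delete both glued faces → V=26, E=72, F=48.
Check: V − E + F = 26 − 72 + 48 = 2.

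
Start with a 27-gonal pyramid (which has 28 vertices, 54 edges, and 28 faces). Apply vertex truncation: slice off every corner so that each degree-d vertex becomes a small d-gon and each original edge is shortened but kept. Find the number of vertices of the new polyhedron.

108

Truncation replaces each original edge-end by a new vertex, so V′ = 2E = 108.
Each original edge survives, and each old vertex of degree d contributes d new edges; summing degrees gives Σd = 2E, so E′ = E + 2E = 3E = 162.
Each original face survives and each original vertex becomes one new face: F′ = F + V = 56.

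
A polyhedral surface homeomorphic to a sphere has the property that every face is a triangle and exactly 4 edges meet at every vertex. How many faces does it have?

Each face has 3 edges and each edge borders two faces, so 2E = 3F.
Each vertex has degree 4, so 4V = 2E and hence V = 3F/4.
Euler: V − E + F = 2 ⇒ (3F/4) − (3F/2) + F = 2.
Multiply by 8: (6 − 12 + 8)F = 16, i.e. 2F = 16.
So F = 8, E = 3·8/2 = 12, V = 3·8/4 = 6.

8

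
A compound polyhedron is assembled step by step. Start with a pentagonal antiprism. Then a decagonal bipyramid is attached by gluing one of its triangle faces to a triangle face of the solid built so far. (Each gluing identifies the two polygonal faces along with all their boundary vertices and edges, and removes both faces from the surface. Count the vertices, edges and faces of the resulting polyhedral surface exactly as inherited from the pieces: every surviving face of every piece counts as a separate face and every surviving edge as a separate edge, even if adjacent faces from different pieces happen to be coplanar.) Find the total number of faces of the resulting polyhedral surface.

30

A pentagonal antiprism: V=10, E=20, F=12.
Attach a decagonal bipyramid (V=12, E=30, F=20) along a 3-gon: merge 3 vertices and 3 edges, delete both glued faces → V=19, E=47, F=30.
Check: V − E + F = 19 − 47 + 30 = 2.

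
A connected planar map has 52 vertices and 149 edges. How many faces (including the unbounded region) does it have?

99

Euler's formula for a connected plane graph: V − E + F = 2, so F = 2 − 52 + 149 = 99.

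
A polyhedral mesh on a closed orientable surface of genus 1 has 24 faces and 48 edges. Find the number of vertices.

For a closed orientable surface of genus 1, χ = 2 − 2·1 = 0.
V = 0 + E − F = 0 + 48 − 24 = 24.

24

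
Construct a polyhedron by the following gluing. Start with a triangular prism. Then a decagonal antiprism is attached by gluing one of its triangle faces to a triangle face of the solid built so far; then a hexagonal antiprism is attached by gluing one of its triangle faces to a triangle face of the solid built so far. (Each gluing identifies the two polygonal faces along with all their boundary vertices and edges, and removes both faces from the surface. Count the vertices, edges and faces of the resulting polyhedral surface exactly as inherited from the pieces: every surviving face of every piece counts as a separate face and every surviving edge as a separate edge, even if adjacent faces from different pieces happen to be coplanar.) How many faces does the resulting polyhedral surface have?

37

A triangular prism: V=6, E=9, F=5.
Attach a decagonal antiprism (V=20, E=40, F=22) along a 3-gon: merge 3 vertices and 3 edges, delete both glued faces → V=23, E=46, F=25.
Attach a hexagonal antiprism (V=12, E=24, F=14) along a 3-gon: merge 3 vertices and 3 edges, delete both glued faces → V=32, E=67, F=37.
Check: V − E + F = 32 − 67 + 37 = 2.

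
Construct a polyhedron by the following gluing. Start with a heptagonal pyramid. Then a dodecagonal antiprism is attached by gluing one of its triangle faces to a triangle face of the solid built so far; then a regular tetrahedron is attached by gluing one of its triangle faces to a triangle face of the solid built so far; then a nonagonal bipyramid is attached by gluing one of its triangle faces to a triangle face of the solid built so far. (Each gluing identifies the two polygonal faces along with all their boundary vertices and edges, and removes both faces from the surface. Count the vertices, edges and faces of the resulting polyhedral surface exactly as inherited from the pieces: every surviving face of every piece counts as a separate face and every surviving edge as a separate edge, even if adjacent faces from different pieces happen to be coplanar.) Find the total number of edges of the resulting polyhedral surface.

86

A heptagonal pyramid: V=8, E=14, F=8.
Attach a dodecagonal antiprism (V=24, E=48, F=26) along a 3-gon: merge 3 vertices and 3 edges, delete both glued faces → V=29, E=59, F=32.
Attach a regular tetrahedron (V=4, E=6, F=4) along a 3-gon: merge 3 vertices and 3 edges, delete both glued faces → V=30, E=62, F=34.
Attach a nonagonal bipyramid (V=11, E=27, F=18) along a 3-gon: merge 3 vertices and 3 edges, delete both glued faces → V=38, E=86, F=50.
Check: V − E + F = 38 − 86 + 50 = 2.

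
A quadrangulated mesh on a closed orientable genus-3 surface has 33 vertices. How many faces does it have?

37

χ = 2 − 2·3 = -4, and every face is a square so 4F = 2E.
V − E + F = -4 with E = 4F/2 gives 33 − (4/2 − 1)·F = -4, so F = 37 and E = 74.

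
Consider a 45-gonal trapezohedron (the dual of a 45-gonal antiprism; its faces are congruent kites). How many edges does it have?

180

The n-trapezohedron (dual of the n-antiprism) has V = 2·45 + 2 = 92, E = 4·45 = 180, F = 2·45 = 90.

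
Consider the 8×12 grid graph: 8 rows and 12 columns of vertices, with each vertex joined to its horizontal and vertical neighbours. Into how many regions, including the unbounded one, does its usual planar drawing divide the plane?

78

The grid has V = 8·12 = 96 vertices and E = 8·11 + 12·7 = 172 edges.
F = 2 − V + E = 2 − 96 + 172 = 78.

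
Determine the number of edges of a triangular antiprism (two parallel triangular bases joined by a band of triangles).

12

An antiprism on an n-gon has two n-gon caps and 2n triangles: V = 2·3 = 6, E = 4·3 = 12, F = 2·3 + 2 = 8.
Check: V − E + F = 6 − 12 + 8 = 2.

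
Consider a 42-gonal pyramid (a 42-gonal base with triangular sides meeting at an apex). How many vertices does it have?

43

A pyramid on an n-gon base has one n-gon and n triangles: V = 42 + 1 = 43, E = 2·42 = 84, F = 42 + 1 = 43.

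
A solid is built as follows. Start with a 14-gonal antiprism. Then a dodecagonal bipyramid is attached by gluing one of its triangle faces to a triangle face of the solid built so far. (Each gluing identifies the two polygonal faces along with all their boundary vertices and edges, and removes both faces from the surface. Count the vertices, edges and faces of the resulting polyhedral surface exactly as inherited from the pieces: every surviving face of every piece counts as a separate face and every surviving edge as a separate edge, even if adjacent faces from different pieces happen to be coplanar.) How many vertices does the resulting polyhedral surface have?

39

A 14-gonal antiprism: V=28, E=56, F=30.
Attach a dodecagonal bipyramid (V=14, E=36, F=24) along a 3-gon: merge 3 vertices and 3 edges, delete both glued faces → V=39, E=89, F=52.
Check: V − E + F = 39 − 89 + 52 = 2.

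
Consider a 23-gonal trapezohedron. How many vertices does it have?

48

The n-trapezohedron (dual of the n-antiprism) has V = 2·23 + 2 = 48, E = 4·23 = 92, F = 2·23 = 46.
Check: V − E + F = 48 − 92 + 46 = 2.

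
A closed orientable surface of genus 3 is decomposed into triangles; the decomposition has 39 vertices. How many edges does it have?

129

χ = 2 − 2·3 = -4, and every face is a triangle so 3F = 2E.
V − E + F = -4 with E = 3F/2 gives 39 − (3/2 − 1)·F = -4, so F = 86 and E = 129.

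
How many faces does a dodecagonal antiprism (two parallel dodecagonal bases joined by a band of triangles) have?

26

An antiprism on an n-gon has two n-gon caps and 2n triangles: V = 2·12 = 24, E = 4·12 = 48, F = 2·12 + 2 = 26.
Check: V − E + F = 24 − 48 + 26 = 2.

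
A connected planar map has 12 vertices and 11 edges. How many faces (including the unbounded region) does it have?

1

Euler's formula for a connected plane graph: V − E + F = 2, so F = 2 − 12 + 11 = 1.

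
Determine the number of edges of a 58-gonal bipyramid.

A bipyramid over an n-gon has 2n triangular faces and n + 2 vertices: V = 58 + 2 = 60, E = 3·58 = 174, F = 2·58 = 116.

174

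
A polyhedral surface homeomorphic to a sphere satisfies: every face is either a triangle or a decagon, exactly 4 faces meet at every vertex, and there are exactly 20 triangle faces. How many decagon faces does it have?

Let x be the number of decagons; then F = 20 + x.
Edge–face incidences: 2E = 3·20 + 10·x = 60 + 10x.
Every vertex has degree 4, so 4V = 2E.
Euler: V − E + F = 2 ⇒ (2E)/4 − E + (20 + x) = 2.
Multiply by 8: 2·(2E) − 4·(2E) + 8·(20 + x) = 16, i.e. 160 + 8x − 2·(60 + 10x) = 16.
Collecting terms: −12x + 40 = 16, so −12x = −24, so x = 2.
Then 2E = 60 + 10·2 = 80, so E = 40, V = 2E/4 = 20, F = 20 + 2 = 22.

2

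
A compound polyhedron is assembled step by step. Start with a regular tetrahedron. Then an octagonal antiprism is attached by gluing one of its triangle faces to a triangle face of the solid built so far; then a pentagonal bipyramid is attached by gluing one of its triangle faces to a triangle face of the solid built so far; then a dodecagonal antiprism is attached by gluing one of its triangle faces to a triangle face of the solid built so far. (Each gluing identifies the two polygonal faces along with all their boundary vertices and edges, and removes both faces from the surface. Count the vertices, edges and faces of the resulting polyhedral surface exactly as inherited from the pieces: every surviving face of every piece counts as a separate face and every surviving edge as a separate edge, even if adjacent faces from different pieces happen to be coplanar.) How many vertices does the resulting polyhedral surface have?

42

A regular tetrahedron: V=4, E=6, F=4.
Attach an octagonal antiprism (V=16, E=32, F=18) along a 3-gon: merge 3 vertices and 3 edges, delete both glued faces → V=17, E=35, F=20.
Attach a pentagonal bipyramid (V=7, E=15, F=10) along a 3-gon: merge 3 vertices and 3 edges, delete both glued faces → V=21, E=47, F=28.
Attach a dodecagonal antiprism (V=24, E=48, F=26) along a 3-gon: merge 3 vertices and 3 edges, delete both glued faces → V=42, E=92, F=52.
Check: V − E + F = 42 − 92 + 52 = 2.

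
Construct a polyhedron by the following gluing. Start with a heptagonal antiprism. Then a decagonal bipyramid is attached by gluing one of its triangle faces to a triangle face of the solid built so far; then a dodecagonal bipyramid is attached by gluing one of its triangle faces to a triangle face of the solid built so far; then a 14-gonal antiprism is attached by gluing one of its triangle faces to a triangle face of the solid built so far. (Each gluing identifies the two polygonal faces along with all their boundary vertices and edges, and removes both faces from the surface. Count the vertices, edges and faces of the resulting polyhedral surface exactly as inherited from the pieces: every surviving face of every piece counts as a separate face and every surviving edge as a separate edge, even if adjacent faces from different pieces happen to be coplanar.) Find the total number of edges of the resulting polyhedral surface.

A heptagonal antiprism: V=14, E=28, F=16.
Attach a decagonal bipyramid (V=12, E=30, F=20) along a 3-gon: merge 3 vertices and 3 edges, delete both glued faces → V=23, E=55, F=34.
Attach a dodecagonal bipyramid (V=14, E=36, F=24) along a 3-gon: merge 3 vertices and 3 edges, delete both glued faces → V=34, E=88, F=56.
Attach a 14-gonal antiprism (V=28, E=56, F=30) along a 3-gon: merge 3 vertices and 3 edges, delete both glued faces → V=59, E=141, F=84.
Check: V − E + F = 59 − 141 + 84 = 2.

141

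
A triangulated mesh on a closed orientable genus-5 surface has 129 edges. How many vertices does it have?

χ = 2 − 2·5 = -8, and every face is a triangle so 3F = 2E.
F = 2E/3 = 86. Then V = -8 + E − F = -8 + 129 − 86 = 35.

35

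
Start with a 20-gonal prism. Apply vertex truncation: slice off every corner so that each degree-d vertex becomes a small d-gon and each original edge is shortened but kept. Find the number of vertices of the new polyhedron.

120

The base solid has V = 40, E = 60, F = 22.
Truncation replaces each original edge-end by a new vertex, so V′ = 2E = 120.
Each original edge survives, and each old vertex of degree d contributes d new edges; summing degrees gives Σd = 2E, so E′ = E + 2E = 3E = 180.
Each original face survives and each original vertex becomes one new face: F′ = F + V = 62.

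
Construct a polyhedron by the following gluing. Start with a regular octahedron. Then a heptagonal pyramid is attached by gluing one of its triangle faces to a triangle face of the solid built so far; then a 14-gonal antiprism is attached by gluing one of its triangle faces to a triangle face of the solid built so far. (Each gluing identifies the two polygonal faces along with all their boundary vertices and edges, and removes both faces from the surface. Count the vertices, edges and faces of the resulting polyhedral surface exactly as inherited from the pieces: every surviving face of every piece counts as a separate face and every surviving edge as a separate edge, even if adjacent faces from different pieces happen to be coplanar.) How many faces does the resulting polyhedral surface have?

42

A regular octahedron: V=6, E=12, F=8.
Attach a heptagonal pyramid (V=8, E=14, F=8) along a 3-gon: merge 3 vertices and 3 edges, delete both glued faces → V=11, E=23, F=14.
Attach a 14-gonal antiprism (V=28, E=56, F=30) along a 3-gon: merge 3 vertices and 3 edges, delete both glued faces → V=36, E=76, F=42.
Check: V − E + F = 36 − 76 + 42 = 2.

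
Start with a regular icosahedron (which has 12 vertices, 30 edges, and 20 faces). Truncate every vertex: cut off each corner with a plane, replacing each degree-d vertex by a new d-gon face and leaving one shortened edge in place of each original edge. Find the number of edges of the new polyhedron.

Truncation replaces each original edge-end by a new vertex, so V′ = 2E = 60.
Each original edge survives, and each old vertex of degree d contributes d new edges; summing degrees gives Σd = 2E, so E′ = E + 2E = 3E = 90.
Each original face survives and each original vertex becomes one new face: F′ = F + V = 32.

90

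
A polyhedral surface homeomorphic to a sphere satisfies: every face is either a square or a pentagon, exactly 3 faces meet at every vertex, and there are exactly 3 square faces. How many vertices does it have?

Let x be the number of pentagons; then F = 3 + x.
Edge–face incidences: 2E = 4·3 + 5·x = 12 + 5x.
Every vertex has degree 3, so 3V = 2E.
Euler: V − E + F = 2 ⇒ (2E)/3 − E + (3 + x) = 2.
Multiply by 6: 2·(2E) − 3·(2E) + 6·(3 + x) = 12, i.e. 18 + 6x − (12 + 5x) = 12.
Collecting terms: x + 6 = 12, so x = 6.
Then 2E = 12 + 5·6 = 42, so E = 21, V = 2E/3 = 14, F = 3 + 6 = 9.

14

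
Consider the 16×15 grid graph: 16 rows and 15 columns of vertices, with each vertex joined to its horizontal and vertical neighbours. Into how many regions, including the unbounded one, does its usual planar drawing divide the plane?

The grid has V = 16·15 = 240 vertices and E = 16·14 + 15·15 = 449 edges.
F = 2 − V + E = 2 − 240 + 449 = 211.

211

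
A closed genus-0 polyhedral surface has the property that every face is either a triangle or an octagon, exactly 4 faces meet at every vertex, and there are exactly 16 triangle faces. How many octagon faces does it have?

2

Let x be the number of octagons; then F = 16 + x.
Edge–face incidences: 2E = 3·16 + 8·x = 48 + 8x.
Every vertex has degree 4, so 4V = 2E.
Euler: V − E + F = 2 ⇒ (2E)/4 − E + (16 + x) = 2.
Multiply by 8: 2·(2E) − 4·(2E) + 8·(16 + x) = 16, i.e. 128 + 8x − 2·(48 + 8x) = 16.
Collecting terms: −8x + 32 = 16, so −8x = −16, so x = 2.
Then 2E = 48 + 8·2 = 64, so E = 32, V = 2E/4 = 16, F = 16 + 2 = 18.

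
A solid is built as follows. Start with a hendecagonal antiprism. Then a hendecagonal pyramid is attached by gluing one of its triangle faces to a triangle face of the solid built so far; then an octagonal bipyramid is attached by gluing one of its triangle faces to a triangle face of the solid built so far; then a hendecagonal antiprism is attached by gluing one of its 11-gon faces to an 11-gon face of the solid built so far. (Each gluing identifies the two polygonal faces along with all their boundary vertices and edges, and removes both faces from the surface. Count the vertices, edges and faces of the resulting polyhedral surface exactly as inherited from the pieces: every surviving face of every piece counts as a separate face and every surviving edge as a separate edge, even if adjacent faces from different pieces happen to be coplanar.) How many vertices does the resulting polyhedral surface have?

A hendecagonal antiprism: V=22, E=44, F=24.
Attach a hendecagonal pyramid (V=12, E=22, F=12) along a 3-gon: merge 3 vertices and 3 edges, delete both glued faces → V=31, E=63, F=34.
Attach an octagonal bipyramid (V=10, E=24, F=16) along a 3-gon: merge 3 vertices and 3 edges, delete both glued faces → V=38, E=84, F=48.
Attach a hendecagonal antiprism (V=22, E=44, F=24) along an 11-gon: merge 11 vertices and 11 edges, delete both glued faces → V=49, E=117, F=70.
Check: V − E + F = 49 − 117 + 70 = 2.

49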